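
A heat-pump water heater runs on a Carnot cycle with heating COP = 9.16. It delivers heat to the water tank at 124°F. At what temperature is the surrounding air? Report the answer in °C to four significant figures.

COP_HP = T_H/(T_H − T_C) gives T_H − T_C = T_H/COP.
With T_H = 324.26 K, T_C = 324.26 × (1 − 1/9.16) = 288.86 K.
Converting, 288.86 K = 15.71°C.

15.71 °C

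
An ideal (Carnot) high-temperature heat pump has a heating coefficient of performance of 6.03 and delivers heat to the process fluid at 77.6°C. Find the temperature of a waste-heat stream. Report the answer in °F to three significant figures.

67.0 °F

COP_HP = T_H/(T_H − T_C) gives T_H − T_C = T_H/COP.
With T_H = 350.75 K, T_C = 350.75 × (1 − 1/6.03) = 292.58 K.
Converting, 292.58 K = 66.98°F.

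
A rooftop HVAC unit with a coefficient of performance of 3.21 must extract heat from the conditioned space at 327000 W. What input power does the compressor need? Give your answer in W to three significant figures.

Ẇ = Q̇_C/COP = 327000/3.21 = 101900 W.

102000 W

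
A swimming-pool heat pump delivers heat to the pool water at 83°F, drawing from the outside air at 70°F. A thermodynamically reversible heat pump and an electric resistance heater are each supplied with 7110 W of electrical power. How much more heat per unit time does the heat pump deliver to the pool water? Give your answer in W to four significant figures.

In absolute terms T_C = 294.26 K and T_H = 301.48 K, so ΔT = 7.222 K.
COP_Carnot = T_H/ΔT = 301.48/7.222 = 41.74.
The heat pump delivers Q̇_H = COP × Ẇ = 296800 W; the resistance heater delivers Ẇ = 7110 W.
Extra = (COP − 1)·Ẇ = 289700 W.

289700 W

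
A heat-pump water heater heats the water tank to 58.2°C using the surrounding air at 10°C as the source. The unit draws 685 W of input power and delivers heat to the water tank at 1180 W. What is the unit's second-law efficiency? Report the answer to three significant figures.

0.251

COP_actual = Q̇_H/Ẇ = 1180/685.0 = 1.723.
In absolute terms T_C = 283.15 K and T_H = 331.35 K, so ΔT = 48.20 K.
COP_Carnot = T_H/ΔT = 331.35/48.20 = 6.874.
η_II = COP_actual/COP_Carnot = 1.723/6.874 = 0.2506.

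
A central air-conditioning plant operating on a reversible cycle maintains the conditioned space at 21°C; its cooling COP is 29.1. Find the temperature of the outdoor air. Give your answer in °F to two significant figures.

COP_R = T_C/(T_H − T_C) gives T_H − T_C = T_C/COP.
With T_C = 294.15 K, T_H = 294.15 × (1 + 1/29.1) = 304.26 K.
Converting, 304.26 K = 87.99°F.

88 °F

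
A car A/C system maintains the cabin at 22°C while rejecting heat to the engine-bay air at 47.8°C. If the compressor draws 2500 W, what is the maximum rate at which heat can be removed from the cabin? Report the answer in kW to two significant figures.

29 kW

In absolute terms T_C = 295.15 K and T_H = 320.95 K, so ΔT = 25.80 K.
COP_Carnot = T_C/ΔT = 295.15/25.80 = 11.44.
Q̇_max = COP_Carnot × Ẇ = 11.44 × 2500 W = 28600 W = 28.60 kW.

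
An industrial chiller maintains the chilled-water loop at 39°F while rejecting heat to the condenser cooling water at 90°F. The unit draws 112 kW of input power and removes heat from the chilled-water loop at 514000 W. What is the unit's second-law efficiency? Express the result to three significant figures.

Converting, Q̇_C = 514000 W = 514.0 kW, so COP_actual = Q̇_C/Ẇ = 514.0/112.0 = 4.589.
In absolute terms T_C = 277.04 K and T_H = 305.37 K, so ΔT = 28.33 K.
COP_Carnot = T_C/ΔT = 277.04/28.33 = 9.778.
η_II = COP_actual/COP_Carnot = 4.589/9.778 = 0.4694.

0.469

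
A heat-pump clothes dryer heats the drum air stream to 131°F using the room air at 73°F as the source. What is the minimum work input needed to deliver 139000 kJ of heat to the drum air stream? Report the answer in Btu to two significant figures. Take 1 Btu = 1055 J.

In absolute terms T_C = 295.93 K and T_H = 328.15 K, so ΔT = 32.22 K.
The reversible limit is COP_HP = T_H/ΔT = 10.18, so W_min = Q_H/COP = Q_H·ΔT/T_H.
W_min = 139000 × 32.22/328.15 = 13650 kJ = 12940 Btu.

13000 Btu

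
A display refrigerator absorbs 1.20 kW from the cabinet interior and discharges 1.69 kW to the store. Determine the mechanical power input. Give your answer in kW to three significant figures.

For a cyclic device the first law requires Q̇_H = Q̇_C + Ẇ.
Ẇ = Q̇_H − Q̇_C = 0.4900 kW.

0.490 kW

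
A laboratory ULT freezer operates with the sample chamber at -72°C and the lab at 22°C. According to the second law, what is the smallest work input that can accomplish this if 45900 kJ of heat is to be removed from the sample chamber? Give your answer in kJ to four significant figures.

In absolute terms T_C = 201.15 K and T_H = 295.15 K, so ΔT = 94.00 K.
The reversible limit is COP_R = T_C/ΔT = 2.140, so W_min = Q_C/COP = Q_C·ΔT/T_C.
W_min = 45900 × 94.00/201.15 = 21450 kJ.

21450 kJ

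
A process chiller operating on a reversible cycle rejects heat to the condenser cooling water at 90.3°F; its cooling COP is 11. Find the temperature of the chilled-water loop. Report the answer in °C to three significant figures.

For a Carnot refrigerator COP_R = T_C/(T_H − T_C), so T_C = COP·T_H/(1 + COP).
With T_H = 305.54 K, T_C = 11 × 305.54/12.00 = 280.08 K.
Converting, 280.08 K = 6.93°C.

6.93 °C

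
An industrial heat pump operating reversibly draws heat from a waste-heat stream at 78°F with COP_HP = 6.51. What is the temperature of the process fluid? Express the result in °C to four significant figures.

79.77 °C

COP_HP = T_H/(T_H − T_C) rearranges to T_H = COP·T_C/(COP − 1).
With T_C = 298.71 K, T_H = 6.51 × 298.71/5.510 = 352.92 K.
Converting, 352.92 K = 79.77°C.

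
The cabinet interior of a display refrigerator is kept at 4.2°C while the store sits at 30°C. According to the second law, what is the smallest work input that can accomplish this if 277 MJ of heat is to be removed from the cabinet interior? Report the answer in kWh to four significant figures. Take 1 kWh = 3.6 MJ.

7.158 kWh

In absolute terms T_C = 277.35 K and T_H = 303.15 K, so ΔT = 25.80 K.
The reversible limit is COP_R = T_C/ΔT = 10.75, so W_min = Q_C/COP = Q_C·ΔT/T_C.
W_min = 277.0 × 25.80/277.35 = 25.77 MJ = 7.158 kWh.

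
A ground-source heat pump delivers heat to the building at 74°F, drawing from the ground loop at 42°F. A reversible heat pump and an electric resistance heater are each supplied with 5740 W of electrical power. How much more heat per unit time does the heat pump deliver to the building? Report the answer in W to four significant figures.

89990 W

In absolute terms T_C = 278.71 K and T_H = 296.48 K, so ΔT = 17.78 K.
COP_Carnot = T_H/ΔT = 296.48/17.78 = 16.68.
The heat pump delivers Q̇_H = COP × Ẇ = 95730 W; the resistance heater delivers Ẇ = 5740 W.
Extra = (COP − 1)·Ẇ = 89990 W.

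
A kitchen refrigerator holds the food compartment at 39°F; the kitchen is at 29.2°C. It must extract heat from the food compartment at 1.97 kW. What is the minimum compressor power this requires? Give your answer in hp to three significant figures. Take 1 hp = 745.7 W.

In absolute terms T_C = 277.04 K and T_H = 302.35 K, so ΔT = 25.31 K.
COP_Carnot = T_C/ΔT = 277.04/25.31 = 10.95.
Ẇ_min = Q̇/COP_Carnot = 1.970/10.95 = 0.1800 kW = 0.2414 hp.

0.241 hp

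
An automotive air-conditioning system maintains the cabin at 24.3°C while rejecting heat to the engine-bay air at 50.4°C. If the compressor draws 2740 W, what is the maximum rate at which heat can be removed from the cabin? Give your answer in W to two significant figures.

31000 W

In absolute terms T_C = 297.45 K and T_H = 323.55 K, so ΔT = 26.10 K.
COP_Carnot = T_C/ΔT = 297.45/26.10 = 11.40.
Q̇_max = COP_Carnot × Ẇ = 11.40 × 2740 W = 31230 W.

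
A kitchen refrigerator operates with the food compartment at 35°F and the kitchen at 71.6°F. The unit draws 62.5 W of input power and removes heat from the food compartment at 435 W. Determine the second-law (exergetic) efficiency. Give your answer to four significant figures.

0.5150

COP_actual = Q̇_C/Ẇ = 435.0/62.50 = 6.960.
In absolute terms T_C = 274.82 K and T_H = 295.15 K, so ΔT = 20.33 K.
COP_Carnot = T_C/ΔT = 274.82/20.33 = 13.52.
η_II = COP_actual/COP_Carnot = 6.960/13.52 = 0.5150.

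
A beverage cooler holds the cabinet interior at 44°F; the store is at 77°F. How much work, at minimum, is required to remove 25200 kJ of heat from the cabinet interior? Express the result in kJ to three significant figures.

In absolute terms T_C = 279.82 K and T_H = 298.15 K, so ΔT = 18.33 K.
The reversible limit is COP_R = T_C/ΔT = 15.26, so W_min = Q_C/COP = Q_C·ΔT/T_C.
W_min = 25200 × 18.33/279.82 = 1651 kJ.

1650 kJ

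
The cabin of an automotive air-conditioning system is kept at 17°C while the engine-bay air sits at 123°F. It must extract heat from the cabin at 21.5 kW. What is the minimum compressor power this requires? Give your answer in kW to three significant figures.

2.49 kW

In absolute terms T_C = 290.15 K and T_H = 323.71 K, so ΔT = 33.56 K.
COP_Carnot = T_C/ΔT = 290.15/33.56 = 8.647.
Ẇ_min = Q̇/COP_Carnot = 21.50/8.647 = 2.486 kW.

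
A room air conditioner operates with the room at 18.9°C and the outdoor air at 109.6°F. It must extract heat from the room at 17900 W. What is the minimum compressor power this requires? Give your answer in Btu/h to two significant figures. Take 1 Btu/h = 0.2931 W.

In absolute terms T_C = 292.05 K and T_H = 316.26 K, so ΔT = 24.21 K.
COP_Carnot = T_C/ΔT = 292.05/24.21 = 12.06.
Ẇ_min = Q̇/COP_Carnot = 17900/12.06 = 1484 W = 5063 Btu/h.

5100 Btu/h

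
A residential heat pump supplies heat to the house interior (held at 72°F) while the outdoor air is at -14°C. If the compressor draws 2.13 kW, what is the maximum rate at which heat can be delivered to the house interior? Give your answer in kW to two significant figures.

17 kW

In absolute terms T_C = 259.15 K and T_H = 295.37 K, so ΔT = 36.22 K.
COP_Carnot = T_H/ΔT = 295.37/36.22 = 8.154.
Q̇_max = COP_Carnot × Ẇ = 8.154 × 2.130 kW = 17.37 kW.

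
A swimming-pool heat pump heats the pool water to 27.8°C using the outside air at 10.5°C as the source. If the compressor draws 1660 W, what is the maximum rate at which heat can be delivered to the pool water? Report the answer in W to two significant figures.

In absolute terms T_C = 283.65 K and T_H = 300.95 K, so ΔT = 17.30 K.
COP_Carnot = T_H/ΔT = 300.95/17.30 = 17.40.
Q̇_max = COP_Carnot × Ẇ = 17.40 × 1660 W = 28880 W.

29000 W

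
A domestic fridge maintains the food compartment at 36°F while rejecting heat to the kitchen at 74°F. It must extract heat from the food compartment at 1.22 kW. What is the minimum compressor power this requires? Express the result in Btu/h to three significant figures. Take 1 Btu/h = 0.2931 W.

In absolute terms T_C = 275.37 K and T_H = 296.48 K, so ΔT = 21.11 K.
COP_Carnot = T_C/ΔT = 275.37/21.11 = 13.04.
Ẇ_min = Q̇/COP_Carnot = 1.220/13.04 = 0.09353 kW = 319.1 Btu/h.

319 Btu/h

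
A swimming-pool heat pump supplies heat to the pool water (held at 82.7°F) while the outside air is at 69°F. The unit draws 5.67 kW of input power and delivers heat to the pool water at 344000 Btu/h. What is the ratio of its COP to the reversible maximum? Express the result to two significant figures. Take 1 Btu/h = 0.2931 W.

0.45

Converting, Q̇_H = 344000 Btu/h = 100.8 kW, so COP_actual = Q̇_H/Ẇ = 100.8/5.670 = 17.78.
In absolute terms T_C = 293.71 K and T_H = 301.32 K, so ΔT = 7.611 K.
COP_Carnot = T_H/ΔT = 301.32/7.611 = 39.59.
η_II = COP_actual/COP_Carnot = 17.78/39.59 = 0.4492.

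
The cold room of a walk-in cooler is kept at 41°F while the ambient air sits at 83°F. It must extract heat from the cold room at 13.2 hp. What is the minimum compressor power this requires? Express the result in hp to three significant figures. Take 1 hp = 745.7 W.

In absolute terms T_C = 278.15 K and T_H = 301.48 K, so ΔT = 23.33 K.
COP_Carnot = T_C/ΔT = 278.15/23.33 = 11.92.
Ẇ_min = Q̇/COP_Carnot = 13.20/11.92 = 1.107 hp.

1.11 hp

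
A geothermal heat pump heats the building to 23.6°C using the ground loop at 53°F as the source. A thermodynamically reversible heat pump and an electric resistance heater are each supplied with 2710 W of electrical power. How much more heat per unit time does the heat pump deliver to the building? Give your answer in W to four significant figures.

In absolute terms T_C = 284.82 K and T_H = 296.75 K, so ΔT = 11.93 K.
COP_Carnot = T_H/ΔT = 296.75/11.93 = 24.87.
The heat pump delivers Q̇_H = COP × Ẇ = 67390 W; the resistance heater delivers Ẇ = 2710 W.
Extra = (COP − 1)·Ẇ = 64680 W.

64680 W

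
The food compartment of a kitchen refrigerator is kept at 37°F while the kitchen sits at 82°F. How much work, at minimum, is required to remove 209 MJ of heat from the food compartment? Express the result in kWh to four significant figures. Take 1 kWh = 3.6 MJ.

5.260 kWh

In absolute terms T_C = 275.93 K and T_H = 300.93 K, so ΔT = 25.00 K.
The reversible limit is COP_R = T_C/ΔT = 11.04, so W_min = Q_C/COP = Q_C·ΔT/T_C.
W_min = 209.0 × 25.00/275.93 = 18.94 MJ = 5.260 kWh.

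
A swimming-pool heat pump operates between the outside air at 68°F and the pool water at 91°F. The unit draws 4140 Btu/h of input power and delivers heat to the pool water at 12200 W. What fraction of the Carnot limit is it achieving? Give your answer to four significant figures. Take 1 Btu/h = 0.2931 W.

0.4199

Converting, Q̇_H = 12200 W = 41620 Btu/h, so COP_actual = Q̇_H/Ẇ = 41620/4140 = 10.05.
In absolute terms T_C = 293.15 K and T_H = 305.93 K, so ΔT = 12.78 K.
COP_Carnot = T_H/ΔT = 305.93/12.78 = 23.94.
η_II = COP_actual/COP_Carnot = 10.05/23.94 = 0.4199.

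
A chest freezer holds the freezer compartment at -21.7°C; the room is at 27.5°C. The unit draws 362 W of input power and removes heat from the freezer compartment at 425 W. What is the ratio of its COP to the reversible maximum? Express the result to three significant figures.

0.230

COP_actual = Q̇_C/Ẇ = 425.0/362.0 = 1.174.
In absolute terms T_C = 251.45 K and T_H = 300.65 K, so ΔT = 49.20 K.
COP_Carnot = T_C/ΔT = 251.45/49.20 = 5.111.
η_II = COP_actual/COP_Carnot = 1.174/5.111 = 0.2297.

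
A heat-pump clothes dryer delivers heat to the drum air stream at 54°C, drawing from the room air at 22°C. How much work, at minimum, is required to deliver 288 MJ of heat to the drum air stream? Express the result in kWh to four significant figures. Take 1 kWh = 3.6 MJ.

7.825 kWh

In absolute terms T_C = 295.15 K and T_H = 327.15 K, so ΔT = 32.00 K.
The reversible limit is COP_HP = T_H/ΔT = 10.22, so W_min = Q_H/COP = Q_H·ΔT/T_H.
W_min = 288.0 × 32.00/327.15 = 28.17 MJ = 7.825 kWh.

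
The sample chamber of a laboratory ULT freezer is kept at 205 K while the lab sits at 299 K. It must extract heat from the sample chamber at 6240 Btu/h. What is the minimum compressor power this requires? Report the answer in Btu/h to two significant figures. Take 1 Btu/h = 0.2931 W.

2900 Btu/h

The reservoir spacing is ΔT = 299 − 205 = 94.00 K.
COP_Carnot = T_C/ΔT = 205.00/94.00 = 2.181.
Ẇ_min = Q̇/COP_Carnot = 6240/2.181 = 2861 Btu/h.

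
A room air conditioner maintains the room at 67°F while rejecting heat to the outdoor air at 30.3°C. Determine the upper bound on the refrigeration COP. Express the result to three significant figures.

27.0

In absolute terms T_C = 292.59 K and T_H = 303.45 K, so ΔT = 10.86 K.
For a reversible cycle, COP_Carnot = T_C/ΔT = 292.59/10.86 = 26.95.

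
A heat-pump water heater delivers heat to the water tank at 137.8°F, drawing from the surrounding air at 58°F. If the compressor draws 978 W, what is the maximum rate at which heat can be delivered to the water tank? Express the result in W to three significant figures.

In absolute terms T_C = 287.59 K and T_H = 331.93 K, so ΔT = 44.33 K.
COP_Carnot = T_H/ΔT = 331.93/44.33 = 7.487.
Q̇_max = COP_Carnot × Ẇ = 7.487 × 978.0 W = 7322 W.

7320 W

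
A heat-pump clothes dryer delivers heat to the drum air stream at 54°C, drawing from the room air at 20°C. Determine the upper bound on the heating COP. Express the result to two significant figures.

9.6

In absolute terms T_C = 293.15 K and T_H = 327.15 K, so ΔT = 34.00 K.
For a reversible cycle, COP_Carnot = T_H/ΔT = 327.15/34.00 = 9.622.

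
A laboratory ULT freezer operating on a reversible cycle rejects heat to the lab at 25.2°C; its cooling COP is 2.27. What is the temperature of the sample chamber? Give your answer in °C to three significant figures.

-66.0 °C

For a Carnot refrigerator COP_R = T_C/(T_H − T_C), so T_C = COP·T_H/(1 + COP).
With T_H = 298.35 K, T_C = 2.27 × 298.35/3.270 = 207.11 K.
Converting, 207.11 K = -66.04°C.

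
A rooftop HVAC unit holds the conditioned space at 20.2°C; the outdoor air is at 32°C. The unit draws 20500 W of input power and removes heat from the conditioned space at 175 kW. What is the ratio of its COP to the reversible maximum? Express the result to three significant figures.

0.343

Converting, Q̇_C = 175.0 kW = 175000 W, so COP_actual = Q̇_C/Ẇ = 175000/20500 = 8.537.
In absolute terms T_C = 293.35 K and T_H = 305.15 K, so ΔT = 11.80 K.
COP_Carnot = T_C/ΔT = 293.35/11.80 = 24.86.
η_II = COP_actual/COP_Carnot = 8.537/24.86 = 0.3434.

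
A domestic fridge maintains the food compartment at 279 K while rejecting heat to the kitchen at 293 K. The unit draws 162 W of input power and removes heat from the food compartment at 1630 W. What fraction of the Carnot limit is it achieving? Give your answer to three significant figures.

COP_actual = Q̇_C/Ẇ = 1630/162.0 = 10.06.
The reservoir spacing is ΔT = 293 − 279 = 14.00 K.
COP_Carnot = T_C/ΔT = 279.00/14.00 = 19.93.
η_II = COP_actual/COP_Carnot = 10.06/19.93 = 0.5049.

0.505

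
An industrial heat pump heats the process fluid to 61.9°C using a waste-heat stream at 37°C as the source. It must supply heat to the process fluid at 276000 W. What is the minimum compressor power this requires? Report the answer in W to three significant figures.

In absolute terms T_C = 310.15 K and T_H = 335.05 K, so ΔT = 24.90 K.
COP_Carnot = T_H/ΔT = 335.05/24.90 = 13.46.
Ẇ_min = Q̇/COP_Carnot = 276000/13.46 = 20510 W.

20500 W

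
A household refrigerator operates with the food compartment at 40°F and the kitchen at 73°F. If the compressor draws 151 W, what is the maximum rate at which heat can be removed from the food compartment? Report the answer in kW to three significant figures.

In absolute terms T_C = 277.59 K and T_H = 295.93 K, so ΔT = 18.33 K.
COP_Carnot = T_C/ΔT = 277.59/18.33 = 15.14.
Q̇_max = COP_Carnot × Ẇ = 15.14 × 151.0 W = 2286 W = 2.286 kW.

2.29 kW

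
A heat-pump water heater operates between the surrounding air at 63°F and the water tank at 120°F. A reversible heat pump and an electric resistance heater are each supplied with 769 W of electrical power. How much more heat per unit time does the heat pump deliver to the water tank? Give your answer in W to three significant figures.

7050 W

In absolute terms T_C = 290.37 K and T_H = 322.04 K, so ΔT = 31.67 K.
COP_Carnot = T_H/ΔT = 322.04/31.67 = 10.17.
The heat pump delivers Q̇_H = COP × Ẇ = 7820 W; the resistance heater delivers Ẇ = 769.0 W.
Extra = (COP − 1)·Ẇ = 7051 W.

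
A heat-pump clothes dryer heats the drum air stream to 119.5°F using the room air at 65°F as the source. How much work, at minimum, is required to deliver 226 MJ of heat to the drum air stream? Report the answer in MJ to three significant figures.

In absolute terms T_C = 291.48 K and T_H = 321.76 K, so ΔT = 30.28 K.
The reversible limit is COP_HP = T_H/ΔT = 10.63, so W_min = Q_H/COP = Q_H·ΔT/T_H.
W_min = 226.0 × 30.28/321.76 = 21.27 MJ.

21.3 MJ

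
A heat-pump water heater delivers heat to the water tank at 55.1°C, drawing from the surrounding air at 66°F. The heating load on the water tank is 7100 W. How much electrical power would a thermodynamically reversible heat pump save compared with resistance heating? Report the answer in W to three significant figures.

In absolute terms T_C = 292.04 K and T_H = 328.25 K, so ΔT = 36.21 K.
COP_Carnot = T_H/ΔT = 328.25/36.21 = 9.065.
Resistance heating needs Ẇ_res = Q̇_H = 7100 W; the reversible heat pump needs only Ẇ_hp = Q̇_H/COP = 783.2 W.
Saving = 7100 − 783.2 = 6317 W.

6320 W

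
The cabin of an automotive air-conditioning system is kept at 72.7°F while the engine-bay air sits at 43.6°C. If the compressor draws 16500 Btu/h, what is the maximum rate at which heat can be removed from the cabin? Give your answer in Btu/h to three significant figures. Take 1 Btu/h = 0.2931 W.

233000 Btu/h

In absolute terms T_C = 295.76 K and T_H = 316.75 K, so ΔT = 20.99 K.
COP_Carnot = T_C/ΔT = 295.76/20.99 = 14.09.
Q̇_max = COP_Carnot × Ẇ = 14.09 × 16500 Btu/h = 232500 Btu/h.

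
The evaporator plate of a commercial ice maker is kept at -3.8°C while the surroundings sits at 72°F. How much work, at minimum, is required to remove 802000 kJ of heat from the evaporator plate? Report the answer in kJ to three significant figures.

In absolute terms T_C = 269.35 K and T_H = 295.37 K, so ΔT = 26.02 K.
The reversible limit is COP_R = T_C/ΔT = 10.35, so W_min = Q_C/COP = Q_C·ΔT/T_C.
W_min = 802000 × 26.02/269.35 = 77480 kJ.

77500 kJ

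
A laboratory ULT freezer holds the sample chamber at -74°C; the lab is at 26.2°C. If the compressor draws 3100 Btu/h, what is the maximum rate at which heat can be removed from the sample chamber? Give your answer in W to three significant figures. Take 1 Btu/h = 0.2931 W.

In absolute terms T_C = 199.15 K and T_H = 299.35 K, so ΔT = 100.2 K.
COP_Carnot = T_C/ΔT = 199.15/100.2 = 1.988.
Q̇_max = COP_Carnot × Ẇ = 1.988 × 3100 Btu/h = 6161 Btu/h = 1806 W.

1810 W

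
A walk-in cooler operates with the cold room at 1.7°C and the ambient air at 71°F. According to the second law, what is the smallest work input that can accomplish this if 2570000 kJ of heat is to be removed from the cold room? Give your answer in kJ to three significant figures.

187000 kJ

In absolute terms T_C = 274.85 K and T_H = 294.82 K, so ΔT = 19.97 K.
The reversible limit is COP_R = T_C/ΔT = 13.77, so W_min = Q_C/COP = Q_C·ΔT/T_C.
W_min = 2570000 × 19.97/274.85 = 186700 kJ.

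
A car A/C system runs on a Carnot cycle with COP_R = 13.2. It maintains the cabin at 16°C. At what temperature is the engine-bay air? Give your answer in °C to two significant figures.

38 °C

COP_R = T_C/(T_H − T_C) gives T_H − T_C = T_C/COP.
With T_C = 289.15 K, T_H = 289.15 × (1 + 1/13.2) = 311.06 K.
Converting, 311.06 K = 37.91°C.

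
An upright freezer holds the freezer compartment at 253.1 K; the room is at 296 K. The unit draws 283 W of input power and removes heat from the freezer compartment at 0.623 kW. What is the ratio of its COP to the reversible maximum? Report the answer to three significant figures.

Converting, Q̇_C = 0.6230 kW = 623.0 W, so COP_actual = Q̇_C/Ẇ = 623.0/283.0 = 2.201.
The reservoir spacing is ΔT = 296 − 253.1 = 42.90 K.
COP_Carnot = T_C/ΔT = 253.10/42.90 = 5.900.
η_II = COP_actual/COP_Carnot = 2.201/5.900 = 0.3731.

0.373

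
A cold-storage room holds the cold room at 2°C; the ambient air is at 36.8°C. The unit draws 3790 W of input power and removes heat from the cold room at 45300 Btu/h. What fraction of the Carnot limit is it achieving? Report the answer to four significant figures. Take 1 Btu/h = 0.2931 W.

0.4431

Converting, Q̇_C = 45300 Btu/h = 13280 W, so COP_actual = Q̇_C/Ẇ = 13280/3790 = 3.503.
In absolute terms T_C = 275.15 K and T_H = 309.95 K, so ΔT = 34.80 K.
COP_Carnot = T_C/ΔT = 275.15/34.80 = 7.907.
η_II = COP_actual/COP_Carnot = 3.503/7.907 = 0.4431.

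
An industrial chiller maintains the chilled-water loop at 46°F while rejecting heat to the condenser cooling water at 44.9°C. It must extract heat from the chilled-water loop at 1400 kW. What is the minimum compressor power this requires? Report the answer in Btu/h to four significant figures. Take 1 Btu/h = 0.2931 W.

In absolute terms T_C = 280.93 K and T_H = 318.05 K, so ΔT = 37.12 K.
COP_Carnot = T_C/ΔT = 280.93/37.12 = 7.568.
Ẇ_min = Q̇/COP_Carnot = 1400/7.568 = 185.0 kW = 631200 Btu/h.

631200 Btu/h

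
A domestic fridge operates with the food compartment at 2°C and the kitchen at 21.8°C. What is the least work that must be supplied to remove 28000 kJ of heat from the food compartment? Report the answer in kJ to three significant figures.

In absolute terms T_C = 275.15 K and T_H = 294.95 K, so ΔT = 19.80 K.
The reversible limit is COP_R = T_C/ΔT = 13.90, so W_min = Q_C/COP = Q_C·ΔT/T_C.
W_min = 28000 × 19.80/275.15 = 2015 kJ.

2010 kJ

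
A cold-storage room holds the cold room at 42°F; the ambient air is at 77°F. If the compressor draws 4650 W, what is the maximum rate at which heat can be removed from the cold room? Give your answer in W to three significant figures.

66700 W

In absolute terms T_C = 278.71 K and T_H = 298.15 K, so ΔT = 19.44 K.
COP_Carnot = T_C/ΔT = 278.71/19.44 = 14.33.
Q̇_max = COP_Carnot × Ẇ = 14.33 × 4650 W = 66650 W.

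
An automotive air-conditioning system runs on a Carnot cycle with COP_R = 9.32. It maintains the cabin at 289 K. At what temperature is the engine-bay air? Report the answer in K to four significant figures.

COP_R = T_C/(T_H − T_C) gives T_H − T_C = T_C/COP.
With T_C = 289.00 K, T_H = 289.00 × (1 + 1/9.32) = 320.01 K.

320.0 K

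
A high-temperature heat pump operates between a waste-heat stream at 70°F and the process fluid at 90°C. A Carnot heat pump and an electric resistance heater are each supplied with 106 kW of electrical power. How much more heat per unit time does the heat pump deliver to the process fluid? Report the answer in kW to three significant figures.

In absolute terms T_C = 294.26 K and T_H = 363.15 K, so ΔT = 68.89 K.
COP_Carnot = T_H/ΔT = 363.15/68.89 = 5.272.
The heat pump delivers Q̇_H = COP × Ẇ = 558.8 kW; the resistance heater delivers Ẇ = 106.0 kW.
Extra = (COP − 1)·Ẇ = 452.8 kW.

453 kW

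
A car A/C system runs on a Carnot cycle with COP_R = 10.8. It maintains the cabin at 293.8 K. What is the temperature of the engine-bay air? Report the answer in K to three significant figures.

321 K

COP_R = T_C/(T_H − T_C) gives T_H − T_C = T_C/COP.
With T_C = 293.80 K, T_H = 293.80 × (1 + 1/10.8) = 321.00 K.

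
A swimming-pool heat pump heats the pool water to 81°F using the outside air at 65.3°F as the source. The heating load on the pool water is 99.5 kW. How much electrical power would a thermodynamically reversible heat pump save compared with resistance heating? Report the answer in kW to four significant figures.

In absolute terms T_C = 291.65 K and T_H = 300.37 K, so ΔT = 8.722 K.
COP_Carnot = T_H/ΔT = 300.37/8.722 = 34.44.
Resistance heating needs Ẇ_res = Q̇_H = 99.50 kW; the reversible heat pump needs only Ẇ_hp = Q̇_H/COP = 2.889 kW.
Saving = 99.50 − 2.889 = 96.61 kW.

96.61 kW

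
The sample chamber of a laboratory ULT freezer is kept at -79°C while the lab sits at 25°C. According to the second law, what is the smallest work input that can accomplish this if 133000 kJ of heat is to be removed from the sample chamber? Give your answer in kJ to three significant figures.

In absolute terms T_C = 194.15 K and T_H = 298.15 K, so ΔT = 104.0 K.
The reversible limit is COP_R = T_C/ΔT = 1.867, so W_min = Q_C/COP = Q_C·ΔT/T_C.
W_min = 133000 × 104.0/194.15 = 71240 kJ.

71200 kJ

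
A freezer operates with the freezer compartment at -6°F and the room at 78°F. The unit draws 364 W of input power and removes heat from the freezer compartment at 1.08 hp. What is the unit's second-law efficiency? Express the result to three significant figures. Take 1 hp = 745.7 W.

0.410

Converting, Q̇_C = 1.080 hp = 805.4 W, so COP_actual = Q̇_C/Ẇ = 805.4/364.0 = 2.213.
In absolute terms T_C = 252.04 K and T_H = 298.71 K, so ΔT = 46.67 K.
COP_Carnot = T_C/ΔT = 252.04/46.67 = 5.401.
η_II = COP_actual/COP_Carnot = 2.213/5.401 = 0.4097.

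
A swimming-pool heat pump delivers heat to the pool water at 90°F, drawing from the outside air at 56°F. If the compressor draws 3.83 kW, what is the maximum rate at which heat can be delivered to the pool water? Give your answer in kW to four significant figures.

61.92 kW

In absolute terms T_C = 286.48 K and T_H = 305.37 K, so ΔT = 18.89 K.
COP_Carnot = T_H/ΔT = 305.37/18.89 = 16.17.
Q̇_max = COP_Carnot × Ẇ = 16.17 × 3.830 kW = 61.92 kW.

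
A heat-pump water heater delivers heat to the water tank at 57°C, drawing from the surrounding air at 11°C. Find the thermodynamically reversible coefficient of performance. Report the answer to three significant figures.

7.18

In absolute terms T_C = 284.15 K and T_H = 330.15 K, so ΔT = 46.00 K.
For a reversible cycle, COP_Carnot = T_H/ΔT = 330.15/46.00 = 7.177.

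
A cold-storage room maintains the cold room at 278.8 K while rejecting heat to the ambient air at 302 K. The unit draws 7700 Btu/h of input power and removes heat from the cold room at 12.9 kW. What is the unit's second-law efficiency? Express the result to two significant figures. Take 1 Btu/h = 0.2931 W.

Converting, Q̇_C = 12.90 kW = 44010 Btu/h, so COP_actual = Q̇_C/Ẇ = 44010/7700 = 5.716.
The reservoir spacing is ΔT = 302 − 278.8 = 23.20 K.
COP_Carnot = T_C/ΔT = 278.80/23.20 = 12.02.
η_II = COP_actual/COP_Carnot = 5.716/12.02 = 0.4756.

0.48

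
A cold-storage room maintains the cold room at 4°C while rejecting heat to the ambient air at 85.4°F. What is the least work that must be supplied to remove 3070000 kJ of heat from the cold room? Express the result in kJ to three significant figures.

In absolute terms T_C = 277.15 K and T_H = 302.82 K, so ΔT = 25.67 K.
The reversible limit is COP_R = T_C/ΔT = 10.80, so W_min = Q_C/COP = Q_C·ΔT/T_C.
W_min = 3070000 × 25.67/277.15 = 284300 kJ.

284000 kJ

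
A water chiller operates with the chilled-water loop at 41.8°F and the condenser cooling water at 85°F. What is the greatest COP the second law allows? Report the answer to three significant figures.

In absolute terms T_C = 278.59 K and T_H = 302.59 K, so ΔT = 24.00 K.
For a reversible cycle, COP_Carnot = T_C/ΔT = 278.59/24.00 = 11.61.

11.6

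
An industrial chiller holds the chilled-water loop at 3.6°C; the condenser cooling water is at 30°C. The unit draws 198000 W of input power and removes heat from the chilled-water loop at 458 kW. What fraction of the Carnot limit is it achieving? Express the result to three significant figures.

Converting, Q̇_C = 458.0 kW = 458000 W, so COP_actual = Q̇_C/Ẇ = 458000/198000 = 2.313.
In absolute terms T_C = 276.75 K and T_H = 303.15 K, so ΔT = 26.40 K.
COP_Carnot = T_C/ΔT = 276.75/26.40 = 10.48.
η_II = COP_actual/COP_Carnot = 2.313/10.48 = 0.2207.

0.221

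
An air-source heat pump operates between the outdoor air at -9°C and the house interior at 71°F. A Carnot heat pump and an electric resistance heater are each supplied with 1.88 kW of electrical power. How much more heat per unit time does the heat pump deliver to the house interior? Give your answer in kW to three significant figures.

In absolute terms T_C = 264.15 K and T_H = 294.82 K, so ΔT = 30.67 K.
COP_Carnot = T_H/ΔT = 294.82/30.67 = 9.614.
The heat pump delivers Q̇_H = COP × Ẇ = 18.07 kW; the resistance heater delivers Ẇ = 1.880 kW.
Extra = (COP − 1)·Ẇ = 16.19 kW.

16.2 kW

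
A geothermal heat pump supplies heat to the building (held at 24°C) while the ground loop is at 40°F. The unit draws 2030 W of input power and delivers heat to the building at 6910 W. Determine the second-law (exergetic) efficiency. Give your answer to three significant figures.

0.224

COP_actual = Q̇_H/Ẇ = 6910/2030 = 3.404.
In absolute terms T_C = 277.59 K and T_H = 297.15 K, so ΔT = 19.56 K.
COP_Carnot = T_H/ΔT = 297.15/19.56 = 15.20.
η_II = COP_actual/COP_Carnot = 3.404/15.20 = 0.2240.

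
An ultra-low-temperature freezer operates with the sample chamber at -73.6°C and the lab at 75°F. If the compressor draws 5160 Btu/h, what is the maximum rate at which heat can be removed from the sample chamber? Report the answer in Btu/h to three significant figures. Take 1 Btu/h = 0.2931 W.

In absolute terms T_C = 199.55 K and T_H = 297.04 K, so ΔT = 97.49 K.
COP_Carnot = T_C/ΔT = 199.55/97.49 = 2.047.
Q̇_max = COP_Carnot × Ẇ = 2.047 × 5160 Btu/h = 10560 Btu/h.

10600 Btu/h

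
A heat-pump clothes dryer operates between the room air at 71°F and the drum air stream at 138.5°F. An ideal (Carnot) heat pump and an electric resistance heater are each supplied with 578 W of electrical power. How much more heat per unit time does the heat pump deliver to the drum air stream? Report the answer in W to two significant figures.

4500 W

In absolute terms T_C = 294.82 K and T_H = 332.32 K, so ΔT = 37.50 K.
COP_Carnot = T_H/ΔT = 332.32/37.50 = 8.862.
The heat pump delivers Q̇_H = COP × Ẇ = 5122 W; the resistance heater delivers Ẇ = 578.0 W.
Extra = (COP − 1)·Ẇ = 4544 W.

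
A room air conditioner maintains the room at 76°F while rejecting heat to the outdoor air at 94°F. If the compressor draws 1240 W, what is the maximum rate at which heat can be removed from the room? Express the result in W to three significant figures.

In absolute terms T_C = 297.59 K and T_H = 307.59 K, so ΔT = 10.00 K.
COP_Carnot = T_C/ΔT = 297.59/10.00 = 29.76.
Q̇_max = COP_Carnot × Ẇ = 29.76 × 1240 W = 36900 W.

36900 W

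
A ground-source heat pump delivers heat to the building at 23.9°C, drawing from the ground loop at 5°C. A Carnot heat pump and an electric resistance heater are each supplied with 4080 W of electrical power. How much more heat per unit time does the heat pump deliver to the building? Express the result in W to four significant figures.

60050 W

In absolute terms T_C = 278.15 K and T_H = 297.05 K, so ΔT = 18.90 K.
COP_Carnot = T_H/ΔT = 297.05/18.90 = 15.72.
The heat pump delivers Q̇_H = COP × Ẇ = 64130 W; the resistance heater delivers Ẇ = 4080 W.
Extra = (COP − 1)·Ẇ = 60050 W.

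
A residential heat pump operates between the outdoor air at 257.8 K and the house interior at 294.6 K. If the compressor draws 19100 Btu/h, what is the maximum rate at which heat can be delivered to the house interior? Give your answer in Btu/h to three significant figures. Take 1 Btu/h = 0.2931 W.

153000 Btu/h

The reservoir spacing is ΔT = 294.6 − 257.8 = 36.80 K.
COP_Carnot = T_H/ΔT = 294.60/36.80 = 8.005.
Q̇_max = COP_Carnot × Ẇ = 8.005 × 19100 Btu/h = 152900 Btu/h.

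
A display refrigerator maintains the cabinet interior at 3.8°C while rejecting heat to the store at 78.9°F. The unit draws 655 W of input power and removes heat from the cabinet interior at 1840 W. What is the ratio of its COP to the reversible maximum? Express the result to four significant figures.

0.2257

COP_actual = Q̇_C/Ẇ = 1840/655.0 = 2.809.
In absolute terms T_C = 276.95 K and T_H = 299.21 K, so ΔT = 22.26 K.
COP_Carnot = T_C/ΔT = 276.95/22.26 = 12.44.
η_II = COP_actual/COP_Carnot = 2.809/12.44 = 0.2257.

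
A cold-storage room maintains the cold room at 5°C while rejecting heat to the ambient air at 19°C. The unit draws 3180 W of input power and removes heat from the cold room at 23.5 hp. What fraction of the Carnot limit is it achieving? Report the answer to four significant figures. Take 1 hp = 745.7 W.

0.2774

Converting, Q̇_C = 23.50 hp = 17520 W, so COP_actual = Q̇_C/Ẇ = 17520/3180 = 5.511.
In absolute terms T_C = 278.15 K and T_H = 292.15 K, so ΔT = 14.00 K.
COP_Carnot = T_C/ΔT = 278.15/14.00 = 19.87.
η_II = COP_actual/COP_Carnot = 5.511/19.87 = 0.2774.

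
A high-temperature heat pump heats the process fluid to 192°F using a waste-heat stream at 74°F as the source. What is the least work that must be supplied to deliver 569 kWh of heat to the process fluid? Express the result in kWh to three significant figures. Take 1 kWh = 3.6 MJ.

In absolute terms T_C = 296.48 K and T_H = 362.04 K, so ΔT = 65.56 K.
The reversible limit is COP_HP = T_H/ΔT = 5.523, so W_min = Q_H/COP = Q_H·ΔT/T_H.
W_min = 569.0 × 65.56/362.04 = 103.0 kWh.

103 kWh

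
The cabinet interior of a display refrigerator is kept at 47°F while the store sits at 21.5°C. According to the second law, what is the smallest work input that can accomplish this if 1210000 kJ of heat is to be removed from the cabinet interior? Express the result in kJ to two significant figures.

57000 kJ

In absolute terms T_C = 281.48 K and T_H = 294.65 K, so ΔT = 13.17 K.
The reversible limit is COP_R = T_C/ΔT = 21.38, so W_min = Q_C/COP = Q_C·ΔT/T_C.
W_min = 1210000 × 13.17/281.48 = 56600 kJ.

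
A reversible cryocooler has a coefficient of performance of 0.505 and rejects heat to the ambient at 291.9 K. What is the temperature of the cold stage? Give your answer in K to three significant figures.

For a Carnot refrigerator COP_R = T_C/(T_H − T_C), so T_C = COP·T_H/(1 + COP).
With T_H = 291.90 K, T_C = 0.505 × 291.90/1.505 = 97.95 K.

97.9 K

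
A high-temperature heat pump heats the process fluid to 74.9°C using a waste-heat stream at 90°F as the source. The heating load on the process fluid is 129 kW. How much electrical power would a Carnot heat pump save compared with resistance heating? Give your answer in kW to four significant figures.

In absolute terms T_C = 305.37 K and T_H = 348.05 K, so ΔT = 42.68 K.
COP_Carnot = T_H/ΔT = 348.05/42.68 = 8.155.
Resistance heating needs Ẇ_res = Q̇_H = 129.0 kW; the reversible heat pump needs only Ẇ_hp = Q̇_H/COP = 15.82 kW.
Saving = 129.0 − 15.82 = 113.2 kW.

113.2 kW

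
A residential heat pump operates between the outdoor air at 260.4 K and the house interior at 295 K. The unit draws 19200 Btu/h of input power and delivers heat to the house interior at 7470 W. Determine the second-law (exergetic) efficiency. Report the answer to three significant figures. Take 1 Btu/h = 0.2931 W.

0.156

Converting, Q̇_H = 7470 W = 25490 Btu/h, so COP_actual = Q̇_H/Ẇ = 25490/19200 = 1.327.
The reservoir spacing is ΔT = 295 − 260.4 = 34.60 K.
COP_Carnot = T_H/ΔT = 295.00/34.60 = 8.526.
η_II = COP_actual/COP_Carnot = 1.327/8.526 = 0.1557.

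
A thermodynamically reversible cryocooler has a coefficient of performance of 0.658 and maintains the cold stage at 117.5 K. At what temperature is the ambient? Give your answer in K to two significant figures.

300 K

COP_R = T_C/(T_H − T_C) gives T_H − T_C = T_C/COP.
With T_C = 117.50 K, T_H = 117.50 × (1 + 1/0.658) = 296.07 K.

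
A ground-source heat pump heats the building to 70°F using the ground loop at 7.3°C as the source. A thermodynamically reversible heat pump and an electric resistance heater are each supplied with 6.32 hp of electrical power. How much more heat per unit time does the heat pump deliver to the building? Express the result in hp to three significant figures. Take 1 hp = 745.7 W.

In absolute terms T_C = 280.45 K and T_H = 294.26 K, so ΔT = 13.81 K.
COP_Carnot = T_H/ΔT = 294.26/13.81 = 21.31.
The heat pump delivers Q̇_H = COP × Ẇ = 134.7 hp; the resistance heater delivers Ẇ = 6.320 hp.
Extra = (COP − 1)·Ẇ = 128.3 hp.

128 hp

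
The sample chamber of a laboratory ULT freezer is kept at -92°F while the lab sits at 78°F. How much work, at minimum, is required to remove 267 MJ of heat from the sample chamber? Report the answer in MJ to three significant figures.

In absolute terms T_C = 204.26 K and T_H = 298.71 K, so ΔT = 94.44 K.
The reversible limit is COP_R = T_C/ΔT = 2.163, so W_min = Q_C/COP = Q_C·ΔT/T_C.
W_min = 267.0 × 94.44/204.26 = 123.5 MJ.

123 MJ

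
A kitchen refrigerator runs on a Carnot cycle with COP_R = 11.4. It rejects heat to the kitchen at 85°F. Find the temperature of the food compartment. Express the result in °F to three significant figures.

For a Carnot refrigerator COP_R = T_C/(T_H − T_C), so T_C = COP·T_H/(1 + COP).
With T_H = 302.59 K, T_C = 11.4 × 302.59/12.40 = 278.19 K.
Converting, 278.19 K = 41.08°F.

41.1 °F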